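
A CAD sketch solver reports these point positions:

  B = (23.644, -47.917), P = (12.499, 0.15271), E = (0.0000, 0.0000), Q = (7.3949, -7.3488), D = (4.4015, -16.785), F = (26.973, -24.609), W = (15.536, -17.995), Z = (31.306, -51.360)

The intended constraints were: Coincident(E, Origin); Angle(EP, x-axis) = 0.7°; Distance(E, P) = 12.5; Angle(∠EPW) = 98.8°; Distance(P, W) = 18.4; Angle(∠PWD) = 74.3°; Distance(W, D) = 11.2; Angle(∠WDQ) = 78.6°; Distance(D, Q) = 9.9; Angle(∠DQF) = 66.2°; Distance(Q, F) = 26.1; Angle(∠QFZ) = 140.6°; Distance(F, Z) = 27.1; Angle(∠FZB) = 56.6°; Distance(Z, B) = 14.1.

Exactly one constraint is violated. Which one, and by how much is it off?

Distance(Z, B) = 14.1 — off by 5.70.

E = (0.00, 0.00) ✓; EP at 0.7000° ✓; |EP| = 12.50 ✓; ∠EPW = 98.80° ✓; |PW| = 18.40 ✓; ∠PWD = 74.30° ✓; |WD| = 11.20 ✓; ∠WDQ = 78.60° ✓; |DQ| = 9.900 ✓; ∠DQF = 66.20° ✓; |QF| = 26.10 ✓; ∠QFZ = 140.6° ✓; |FZ| = 27.10 ✓; ∠FZB = 56.60° ✓; |ZB| = 8.400 ✗.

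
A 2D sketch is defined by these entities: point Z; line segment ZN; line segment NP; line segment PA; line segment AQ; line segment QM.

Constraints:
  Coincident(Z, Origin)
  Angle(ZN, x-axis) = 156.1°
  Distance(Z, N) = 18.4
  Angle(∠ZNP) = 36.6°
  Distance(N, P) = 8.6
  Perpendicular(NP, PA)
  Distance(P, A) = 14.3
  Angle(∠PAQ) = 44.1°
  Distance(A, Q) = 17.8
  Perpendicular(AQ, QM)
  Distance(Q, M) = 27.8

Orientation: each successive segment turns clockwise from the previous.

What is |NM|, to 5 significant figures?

24.074

Z is at the origin; ZN runs at 156.1° with length 18.4, so N = (-16.822, 7.4546). ∠ZNP = 36.6° gives NP at 12.700° from the x-axis; with |NP| = 8.6, P = (-8.4327, 9.3453). NP is perpendicular to PA, so PA runs at -77.300°; with |PA| = 14.3, A = (-5.2889, -4.6049). ∠PAQ = 44.1° gives AQ at 146.80° from the x-axis; with |AQ| = 17.8, Q = (-20.183, 5.1418). AQ is perpendicular to QM, so QM runs at 56.800°; with |QM| = 27.8, M = (-4.9610, 28.404). Then |NM| = |M − N| = 24.074.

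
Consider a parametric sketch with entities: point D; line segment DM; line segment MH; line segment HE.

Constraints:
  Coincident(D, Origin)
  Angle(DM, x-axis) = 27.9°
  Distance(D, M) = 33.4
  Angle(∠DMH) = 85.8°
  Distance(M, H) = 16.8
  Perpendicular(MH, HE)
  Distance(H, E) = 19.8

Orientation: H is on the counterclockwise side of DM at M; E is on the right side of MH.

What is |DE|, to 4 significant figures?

55.02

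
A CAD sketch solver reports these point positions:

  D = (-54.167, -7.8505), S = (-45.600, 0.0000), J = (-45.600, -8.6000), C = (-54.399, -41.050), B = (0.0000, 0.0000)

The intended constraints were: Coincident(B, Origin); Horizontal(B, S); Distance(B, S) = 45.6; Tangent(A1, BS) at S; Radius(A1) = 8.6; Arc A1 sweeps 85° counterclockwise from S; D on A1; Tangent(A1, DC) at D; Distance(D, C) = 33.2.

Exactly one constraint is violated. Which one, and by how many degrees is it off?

Tangent(A1, DC) at D — off by 4.60°.

B = (0.00, 0.00) ✓; B.y = 0.00, S.y = 0.00 ✓; |BS| = 45.60 ✓; ∠(JS, SB) = 90.00° ✓; |JS| = 8.600 ✓; bearing(J→D) − bearing(J→S) = 85.00° ✓; |JD| = 8.600 ✓; ∠(JD, DC) = 85.40° ✗; |DC| = 33.20 ✓.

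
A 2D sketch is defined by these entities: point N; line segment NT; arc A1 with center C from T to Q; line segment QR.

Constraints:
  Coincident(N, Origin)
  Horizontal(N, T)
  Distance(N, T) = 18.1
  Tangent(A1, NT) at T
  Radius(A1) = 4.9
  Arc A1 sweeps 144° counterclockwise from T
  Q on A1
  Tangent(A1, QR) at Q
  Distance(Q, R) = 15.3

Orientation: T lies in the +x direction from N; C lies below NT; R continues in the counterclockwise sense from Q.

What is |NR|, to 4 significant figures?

32.87

On A1, T sits at bearing 90° from C; a 144° counterclockwise sweep puts Q at bearing 234°, so Q = C + 4.9·(cos 234°, sin 234°) = (15.22, -8.864). Tangency of A1 to QR means the radius CQ is perpendicular to QR, so QR runs along (−sin 234°, cos 234°); with |QR| = 15.3, R = (27.60, -17.86). Then |NR| = |R − N| = 32.87.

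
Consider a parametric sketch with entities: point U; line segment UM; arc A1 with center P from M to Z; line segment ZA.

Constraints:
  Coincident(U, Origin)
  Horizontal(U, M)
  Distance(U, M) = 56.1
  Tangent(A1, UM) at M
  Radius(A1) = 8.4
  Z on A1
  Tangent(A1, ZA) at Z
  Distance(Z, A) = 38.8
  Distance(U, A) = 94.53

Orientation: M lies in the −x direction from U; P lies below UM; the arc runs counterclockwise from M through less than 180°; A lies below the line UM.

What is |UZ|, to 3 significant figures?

62.0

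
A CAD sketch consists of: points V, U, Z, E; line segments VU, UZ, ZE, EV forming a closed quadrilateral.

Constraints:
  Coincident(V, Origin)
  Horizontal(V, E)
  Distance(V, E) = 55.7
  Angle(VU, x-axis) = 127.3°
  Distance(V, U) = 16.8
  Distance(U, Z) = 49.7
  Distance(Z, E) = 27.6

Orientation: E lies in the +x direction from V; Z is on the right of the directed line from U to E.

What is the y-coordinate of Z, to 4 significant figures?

-13.51

V is at the origin; V and E share the same y with |VE| = 55.7 and E in +x, so E = (55.7, 0). VU runs at 127.3° with |VU| = 16.8, so U = (-10.18, 13.36). Z is determined by |UZ| = 49.7 and |ZE| = 27.6 together: it lies at the intersection of circle(U, 49.7) and circle(E, 27.6). With |UE| = 67.22, the foot of the radical line on UE is 46.32 from U and the perpendicular offset is √(49.7² − 46.32²) = 18.02. Taking the right-of-UE solution: Z = (31.63, -13.51).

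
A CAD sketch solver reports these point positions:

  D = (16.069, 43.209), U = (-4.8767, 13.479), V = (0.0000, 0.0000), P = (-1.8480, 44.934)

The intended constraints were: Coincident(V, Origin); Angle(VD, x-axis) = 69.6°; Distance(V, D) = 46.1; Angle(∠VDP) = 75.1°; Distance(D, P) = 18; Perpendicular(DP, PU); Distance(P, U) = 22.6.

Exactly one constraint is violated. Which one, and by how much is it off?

Distance(P, U) = 22.6 — off by 9.00.

V = (0.00, 0.00) ✓; VD at 69.60° ✓; |VD| = 46.10 ✓; ∠VDP = 75.10° ✓; |DP| = 18.00 ✓; ∠(DP, PU) = 90.00° ✓; |PU| = 31.60 ✗.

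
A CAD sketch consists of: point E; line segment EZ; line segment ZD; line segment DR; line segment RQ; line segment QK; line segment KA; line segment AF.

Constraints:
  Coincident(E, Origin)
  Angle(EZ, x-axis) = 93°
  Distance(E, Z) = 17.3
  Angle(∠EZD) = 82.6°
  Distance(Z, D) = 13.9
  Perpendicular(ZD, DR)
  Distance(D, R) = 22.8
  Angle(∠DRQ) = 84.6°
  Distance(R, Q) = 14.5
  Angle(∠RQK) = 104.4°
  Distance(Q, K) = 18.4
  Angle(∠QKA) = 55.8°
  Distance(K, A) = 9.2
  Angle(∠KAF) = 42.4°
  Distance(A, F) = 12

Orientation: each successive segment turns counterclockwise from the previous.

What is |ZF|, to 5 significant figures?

12.571

E is at the origin; EZ runs at 93.0° with length 17.3, so Z = (-0.90541, 17.276). ∠EZD = 82.6° gives ZD at -169.60° from the x-axis; with |ZD| = 13.9, D = (-14.577, 14.767). The perpendicularity gives DR at right angles to ZD, so DR runs at -79.600°; with |DR| = 22.8, R = (-10.461, -7.6584). ∠DRQ = 84.6° gives RQ at 15.800° from the x-axis; with |RQ| = 14.5, Q = (3.4909, -3.7103). ∠RQK = 104.4° gives QK at 91.400° from the x-axis; with |QK| = 18.4, K = (3.0414, 14.684). ∠QKA = 55.8° gives KA at -144.40° from the x-axis; with |KA| = 9.2, A = (-4.4391, 9.3287). ∠KAF = 42.4° gives AF at -6.8000° from the x-axis; with |AF| = 12.0, F = (7.4764, 7.9078). Then |ZF| = |F − Z| = 12.571.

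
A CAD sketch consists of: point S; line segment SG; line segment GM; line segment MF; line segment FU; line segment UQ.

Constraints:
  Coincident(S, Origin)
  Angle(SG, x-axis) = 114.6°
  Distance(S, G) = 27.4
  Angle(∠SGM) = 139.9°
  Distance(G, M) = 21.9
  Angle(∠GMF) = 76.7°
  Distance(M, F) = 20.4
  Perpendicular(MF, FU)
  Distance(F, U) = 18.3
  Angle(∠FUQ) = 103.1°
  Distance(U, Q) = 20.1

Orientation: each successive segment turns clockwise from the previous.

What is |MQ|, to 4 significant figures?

22.87

S is at the origin; SG runs at 114.6° with length 27.4, so G = (-11.41, 24.91). ∠SGM = 139.9° gives GM at 74.50° from the x-axis; with |GM| = 21.9, M = (-5.554, 46.02). ∠GMF = 76.7° gives MF at -28.80° from the x-axis; with |MF| = 20.4, F = (12.32, 36.19). The perpendicularity gives FU at right angles to MF, so FU runs at -118.8°; with |FU| = 18.3, U = (3.507, 20.15). ∠FUQ = 103.1° gives UQ at 164.3° from the x-axis; with |UQ| = 20.1, Q = (-15.84, 25.59). Then |MQ| = |Q − M| = 22.87.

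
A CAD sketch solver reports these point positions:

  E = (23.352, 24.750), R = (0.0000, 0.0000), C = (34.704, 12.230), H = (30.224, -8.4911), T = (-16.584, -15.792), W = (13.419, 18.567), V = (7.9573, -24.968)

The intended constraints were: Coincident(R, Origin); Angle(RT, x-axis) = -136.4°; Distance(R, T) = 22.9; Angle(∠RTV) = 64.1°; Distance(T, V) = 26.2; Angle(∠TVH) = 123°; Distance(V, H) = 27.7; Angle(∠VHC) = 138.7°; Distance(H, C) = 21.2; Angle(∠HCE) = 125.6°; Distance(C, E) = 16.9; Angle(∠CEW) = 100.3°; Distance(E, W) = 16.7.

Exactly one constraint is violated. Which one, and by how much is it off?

Distance(E, W) = 16.7 — off by 5.00.

R = (0.00, 0.00) ✓; RT at -136.4° ✓; |RT| = 22.90 ✓; ∠RTV = 64.10° ✓; |TV| = 26.20 ✓; ∠TVH = 123.0° ✓; |VH| = 27.70 ✓; ∠VHC = 138.7° ✓; |HC| = 21.20 ✓; ∠HCE = 125.6° ✓; |CE| = 16.90 ✓; ∠CEW = 100.3° ✓; |EW| = 11.70 ✗.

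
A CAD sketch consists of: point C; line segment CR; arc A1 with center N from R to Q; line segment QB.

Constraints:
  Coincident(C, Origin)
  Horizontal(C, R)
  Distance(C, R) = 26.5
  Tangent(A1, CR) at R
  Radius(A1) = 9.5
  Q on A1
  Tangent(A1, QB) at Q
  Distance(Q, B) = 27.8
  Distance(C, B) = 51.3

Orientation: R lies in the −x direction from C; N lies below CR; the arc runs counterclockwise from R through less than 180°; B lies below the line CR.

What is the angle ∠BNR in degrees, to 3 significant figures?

164°

C is at the origin; C and R share the same y with |CR| = 26.5 and R on the −x side, so R = (-26.5, 0.00). Since A1 is tangent to CR there, NR ⟂ CR, so N = R + (0, -9.5) = (-26.5, -9.50). Since NQ ⟂ QB (tangency), |NB| = √(9.5² + 27.8²) = 29.4 regardless of where Q sits on A1. So B lies on both circle(C, 51.3) and circle(N, 29.4); the below-CR intersection is B = (-34.8, -37.7). Q is the foot of the tangent from B: Q = (-36.0, -9.90).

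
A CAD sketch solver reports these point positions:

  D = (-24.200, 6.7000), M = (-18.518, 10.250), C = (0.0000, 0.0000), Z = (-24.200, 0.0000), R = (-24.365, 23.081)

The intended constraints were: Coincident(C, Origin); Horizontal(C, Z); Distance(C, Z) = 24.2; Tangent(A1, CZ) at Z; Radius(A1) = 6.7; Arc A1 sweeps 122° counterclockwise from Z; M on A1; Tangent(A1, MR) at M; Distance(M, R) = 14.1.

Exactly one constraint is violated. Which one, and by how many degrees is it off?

Tangent(A1, MR) at M — off by 7.50°.

C = (0.00, 0.00) ✓; C.y = 0.00, Z.y = 0.00 ✓; |CZ| = 24.20 ✓; ∠(DZ, ZC) = 90.00° ✓; |DZ| = 6.700 ✓; bearing(D→M) − bearing(D→Z) = 122.0° ✓; |DM| = 6.700 ✓; ∠(DM, MR) = 97.50° ✗; |MR| = 14.10 ✓.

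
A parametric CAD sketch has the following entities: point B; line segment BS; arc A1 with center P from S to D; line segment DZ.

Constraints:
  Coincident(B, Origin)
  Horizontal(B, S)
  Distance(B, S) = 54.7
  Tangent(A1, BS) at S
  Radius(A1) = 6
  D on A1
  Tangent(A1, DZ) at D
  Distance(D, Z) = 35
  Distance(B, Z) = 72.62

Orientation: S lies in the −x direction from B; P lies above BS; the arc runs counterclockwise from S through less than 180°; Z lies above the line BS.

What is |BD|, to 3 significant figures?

49.6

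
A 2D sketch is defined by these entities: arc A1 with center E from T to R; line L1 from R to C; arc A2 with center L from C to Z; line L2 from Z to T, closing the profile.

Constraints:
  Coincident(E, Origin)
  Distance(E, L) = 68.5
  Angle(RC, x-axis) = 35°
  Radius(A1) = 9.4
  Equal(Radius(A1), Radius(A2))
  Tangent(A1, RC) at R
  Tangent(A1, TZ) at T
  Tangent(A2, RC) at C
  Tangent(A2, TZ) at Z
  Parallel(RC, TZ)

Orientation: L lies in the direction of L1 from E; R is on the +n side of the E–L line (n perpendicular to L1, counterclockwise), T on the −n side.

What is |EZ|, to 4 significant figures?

69.14

The slot axis is L1's direction at 35.0°, so u = (cos 35.0°, sin 35.0°) = (0.8192, 0.5736) and n = (−sin 35.0°, cos 35.0°) = (-0.5736, 0.8192). E is at the origin and L lies 68.5 along u from E, so L = 68.5·u = (56.11, 39.29). Tangency of A1 to both parallel lines with radius 9.4 puts R and T at E ± 9.4·n: R = (-5.392, 7.700), T = (5.392, -7.700). Equal radii place C and Z the same way about L: C = L + 9.4·n = (50.72, 46.99), Z = L − 9.4·n = (61.50, 31.59). Then |EZ| = |Z − E| = 69.14.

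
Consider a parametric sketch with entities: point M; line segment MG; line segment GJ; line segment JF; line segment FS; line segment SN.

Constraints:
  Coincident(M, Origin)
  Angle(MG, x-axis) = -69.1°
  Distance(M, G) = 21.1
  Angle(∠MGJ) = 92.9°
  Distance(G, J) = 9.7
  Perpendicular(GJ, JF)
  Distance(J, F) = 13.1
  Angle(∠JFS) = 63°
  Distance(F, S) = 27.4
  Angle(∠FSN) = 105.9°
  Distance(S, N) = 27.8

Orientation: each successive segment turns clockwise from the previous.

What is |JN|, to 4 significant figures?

32.74

M is at the origin; MG runs at -69.1° with length 21.1, so G = (7.527, -19.71). ∠MGJ = 92.9° gives GJ at -156.2° from the x-axis; with |GJ| = 9.7, J = (-1.348, -23.63). GJ is perpendicular to JF, so JF runs at 113.8°; with |JF| = 13.1, F = (-6.634, -11.64). ∠JFS = 63.0° gives FS at -3.200° from the x-axis; with |FS| = 27.4, S = (20.72, -13.17). ∠FSN = 105.9° gives SN at -77.30° from the x-axis; with |SN| = 27.8, N = (26.83, -40.29). Then |JN| = |N − J| = 32.74.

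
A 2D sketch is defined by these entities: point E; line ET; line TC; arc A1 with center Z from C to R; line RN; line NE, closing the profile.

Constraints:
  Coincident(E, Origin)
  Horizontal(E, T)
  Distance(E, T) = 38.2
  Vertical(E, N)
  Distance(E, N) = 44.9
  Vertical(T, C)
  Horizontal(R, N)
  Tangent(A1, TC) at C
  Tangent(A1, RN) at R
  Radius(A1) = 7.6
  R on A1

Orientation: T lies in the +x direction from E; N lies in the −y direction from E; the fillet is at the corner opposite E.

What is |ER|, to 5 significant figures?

54.336

E is at the origin; ET is horizontal with |ET| = 38.2 and T on the +x side, so T = (38.200, 0.0000). EN is vertical with |EN| = 44.9 and N on the −y side, so N = (0.0000, -44.900). The virtual corner opposite E is at (38.200, -44.900). The tangent condition forces ZC to be normal to TC and since A1 is tangent to RN there, ZR ⟂ RN, with radius 7.6, so the center Z sits 7.6 in from both sides at Z = (30.600, -37.300). That places the tangent points at C = (38.200, -37.300) on TC and R = (30.600, -44.900) on RN. Then |ER| = |R − E| = 54.336.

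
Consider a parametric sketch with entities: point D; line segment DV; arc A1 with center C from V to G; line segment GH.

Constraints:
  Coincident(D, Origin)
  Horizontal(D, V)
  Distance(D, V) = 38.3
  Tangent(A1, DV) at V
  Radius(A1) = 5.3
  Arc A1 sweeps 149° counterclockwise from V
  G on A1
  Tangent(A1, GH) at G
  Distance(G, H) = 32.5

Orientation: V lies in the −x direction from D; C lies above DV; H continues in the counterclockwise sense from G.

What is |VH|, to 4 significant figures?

36.58

D is at the origin; D and V share the same y with |DV| = 38.3 and V on the −x side, so V = (-38.30, 0.000). Since A1 is tangent to DV there, CV ⟂ DV, so C = V + (0, 5.3) = (-38.30, 5.300). On A1, V sits at bearing -90° from C; a 149° counterclockwise sweep puts G at bearing 59°, so G = C + 5.3·(cos 59°, sin 59°) = (-35.57, 9.843). Since A1 is tangent to GH there, CG ⟂ GH, so GH runs along (−sin 59°, cos 59°); with |GH| = 32.5, H = (-63.43, 26.58). Then |VH| = |H − V| = 36.58.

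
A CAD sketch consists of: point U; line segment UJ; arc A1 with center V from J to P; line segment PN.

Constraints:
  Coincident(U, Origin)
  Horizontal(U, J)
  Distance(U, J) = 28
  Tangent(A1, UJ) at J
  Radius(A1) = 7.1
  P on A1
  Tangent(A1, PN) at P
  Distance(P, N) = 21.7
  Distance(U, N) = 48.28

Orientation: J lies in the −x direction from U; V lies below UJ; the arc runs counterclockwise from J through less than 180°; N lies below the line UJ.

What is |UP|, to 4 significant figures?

35.24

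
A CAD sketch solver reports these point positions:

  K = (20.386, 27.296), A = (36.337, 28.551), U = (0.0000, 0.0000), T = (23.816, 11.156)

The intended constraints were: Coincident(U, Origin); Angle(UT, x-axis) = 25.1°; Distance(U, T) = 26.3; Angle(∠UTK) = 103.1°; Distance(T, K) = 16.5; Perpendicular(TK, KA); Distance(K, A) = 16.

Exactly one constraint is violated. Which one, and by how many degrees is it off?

Perpendicular(TK, KA) — off by 7.50°.

U = (0.00, 0.00) ✓; UT at 25.10° ✓; |UT| = 26.30 ✓; ∠UTK = 103.1° ✓; |TK| = 16.50 ✓; ∠(TK, KA) = 97.50° ✗; |KA| = 16.00 ✓.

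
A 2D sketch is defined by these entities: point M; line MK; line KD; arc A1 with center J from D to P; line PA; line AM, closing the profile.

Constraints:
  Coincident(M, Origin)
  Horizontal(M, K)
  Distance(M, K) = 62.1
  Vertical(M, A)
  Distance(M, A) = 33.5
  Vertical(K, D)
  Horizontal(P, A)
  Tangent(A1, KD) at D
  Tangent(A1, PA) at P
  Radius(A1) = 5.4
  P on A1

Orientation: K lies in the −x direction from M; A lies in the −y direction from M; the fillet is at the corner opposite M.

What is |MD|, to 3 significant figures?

68.2

M is at the origin; M and K share the same y with |MK| = 62.1 and K on the −x side, so K = (-62.1, 0.00). MA is vertical with |MA| = 33.5 and A on the −y side, so A = (0.00, -33.5). The virtual corner opposite M is at (-62.1, -33.5). A1 meets KD tangentially, so JD is at right angles to KD and since A1 is tangent to PA there, JP ⟂ PA, with radius 5.4, so the center J sits 5.4 in from both sides at J = (-56.7, -28.1). That places the tangent points at D = (-62.1, -28.1) on KD and P = (-56.7, -33.5) on PA. Then |MD| = |D − M| = 68.2.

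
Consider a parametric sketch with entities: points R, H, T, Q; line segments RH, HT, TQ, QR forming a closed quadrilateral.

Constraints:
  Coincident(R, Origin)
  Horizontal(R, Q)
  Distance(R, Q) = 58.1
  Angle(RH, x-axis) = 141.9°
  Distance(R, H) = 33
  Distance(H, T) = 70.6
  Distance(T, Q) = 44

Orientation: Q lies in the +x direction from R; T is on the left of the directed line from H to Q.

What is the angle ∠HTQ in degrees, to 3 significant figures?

95.2°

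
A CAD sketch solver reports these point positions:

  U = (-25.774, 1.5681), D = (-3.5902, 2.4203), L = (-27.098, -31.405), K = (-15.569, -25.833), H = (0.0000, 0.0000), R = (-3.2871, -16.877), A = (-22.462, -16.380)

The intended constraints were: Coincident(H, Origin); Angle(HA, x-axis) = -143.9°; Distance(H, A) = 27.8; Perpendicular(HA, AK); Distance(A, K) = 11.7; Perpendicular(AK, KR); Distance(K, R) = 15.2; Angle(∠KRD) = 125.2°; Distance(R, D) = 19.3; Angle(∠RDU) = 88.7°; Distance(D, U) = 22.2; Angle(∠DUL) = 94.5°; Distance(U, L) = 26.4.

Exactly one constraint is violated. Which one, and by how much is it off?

Distance(U, L) = 26.4 — off by 6.60.

H = (0.00, 0.00) ✓; HA at -143.9° ✓; |HA| = 27.80 ✓; ∠(HA, AK) = 90.00° ✓; |AK| = 11.70 ✓; ∠(AK, KR) = 90.00° ✓; |KR| = 15.20 ✓; ∠KRD = 125.2° ✓; |RD| = 19.30 ✓; ∠RDU = 88.70° ✓; |DU| = 22.20 ✓; ∠DUL = 94.50° ✓; |UL| = 33.00 ✗.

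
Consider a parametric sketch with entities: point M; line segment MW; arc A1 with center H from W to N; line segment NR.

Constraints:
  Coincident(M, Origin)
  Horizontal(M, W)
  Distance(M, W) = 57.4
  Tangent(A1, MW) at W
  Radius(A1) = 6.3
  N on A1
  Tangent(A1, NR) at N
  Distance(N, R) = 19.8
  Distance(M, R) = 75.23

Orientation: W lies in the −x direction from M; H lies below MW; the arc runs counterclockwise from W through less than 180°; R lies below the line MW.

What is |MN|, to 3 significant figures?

63.0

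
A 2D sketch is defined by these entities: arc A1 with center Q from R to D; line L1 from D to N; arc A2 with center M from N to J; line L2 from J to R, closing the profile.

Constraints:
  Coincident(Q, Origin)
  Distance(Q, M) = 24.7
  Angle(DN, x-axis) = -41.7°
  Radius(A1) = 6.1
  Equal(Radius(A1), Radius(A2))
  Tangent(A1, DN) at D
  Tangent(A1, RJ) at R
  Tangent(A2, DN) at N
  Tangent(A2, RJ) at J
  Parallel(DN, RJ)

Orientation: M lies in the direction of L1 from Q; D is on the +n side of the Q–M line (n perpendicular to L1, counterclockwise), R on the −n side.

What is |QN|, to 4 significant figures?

25.44

Tangency of A1 to both parallel lines with radius 6.1 puts D and R at Q ± 6.1·n: D = (4.058, 4.554), R = (-4.058, -4.554). Equal radii place N and J the same way about M: N = M + 6.1·n = (22.50, -11.88), J = M − 6.1·n = (14.38, -20.99). Then |QN| = |N − Q| = 25.44.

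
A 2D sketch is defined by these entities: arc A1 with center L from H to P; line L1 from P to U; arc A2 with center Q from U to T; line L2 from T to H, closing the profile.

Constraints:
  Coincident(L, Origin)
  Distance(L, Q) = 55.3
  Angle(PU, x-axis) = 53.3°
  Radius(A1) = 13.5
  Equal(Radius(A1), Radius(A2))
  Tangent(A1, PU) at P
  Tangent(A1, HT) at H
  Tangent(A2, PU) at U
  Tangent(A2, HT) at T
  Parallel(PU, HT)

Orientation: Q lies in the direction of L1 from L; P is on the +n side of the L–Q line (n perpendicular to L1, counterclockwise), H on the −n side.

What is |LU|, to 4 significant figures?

56.92

The slot axis is L1's direction at 53.3°, so u = (cos 53.3°, sin 53.3°) = (0.5976, 0.8018) and n = (−sin 53.3°, cos 53.3°) = (-0.8018, 0.5976). L is at the origin and Q lies 55.3 along u from L, so Q = 55.3·u = (33.05, 44.34). Tangency of A1 to both parallel lines with radius 13.5 puts P and H at L ± 13.5·n: P = (-10.82, 8.068), H = (10.82, -8.068). Equal radii place U and T the same way about Q: U = Q + 13.5·n = (22.22, 52.41), T = Q − 13.5·n = (43.87, 36.27). Then |LU| = |U − L| = 56.92.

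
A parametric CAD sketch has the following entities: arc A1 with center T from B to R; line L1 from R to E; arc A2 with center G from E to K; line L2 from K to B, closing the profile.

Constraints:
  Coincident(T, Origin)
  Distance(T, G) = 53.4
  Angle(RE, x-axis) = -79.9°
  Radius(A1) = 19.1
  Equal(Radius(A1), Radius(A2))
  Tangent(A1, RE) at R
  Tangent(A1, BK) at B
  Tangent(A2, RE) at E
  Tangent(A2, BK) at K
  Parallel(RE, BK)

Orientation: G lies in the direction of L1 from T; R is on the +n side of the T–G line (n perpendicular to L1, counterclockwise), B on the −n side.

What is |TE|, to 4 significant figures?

56.71

The slot axis is L1's direction at -79.9°, so u = (cos -79.9°, sin -79.9°) = (0.1754, -0.9845) and n = (−sin -79.9°, cos -79.9°) = (0.9845, 0.1754). T is at the origin and G lies 53.4 along u from T, so G = 53.4·u = (9.365, -52.57). Tangency of A1 to both parallel lines with radius 19.1 puts R and B at T ± 19.1·n: R = (18.80, 3.350), B = (-18.80, -3.350). Equal radii place E and K the same way about G: E = G + 19.1·n = (28.17, -49.22), K = G − 19.1·n = (-9.439, -55.92). Then |TE| = |E − T| = 56.71.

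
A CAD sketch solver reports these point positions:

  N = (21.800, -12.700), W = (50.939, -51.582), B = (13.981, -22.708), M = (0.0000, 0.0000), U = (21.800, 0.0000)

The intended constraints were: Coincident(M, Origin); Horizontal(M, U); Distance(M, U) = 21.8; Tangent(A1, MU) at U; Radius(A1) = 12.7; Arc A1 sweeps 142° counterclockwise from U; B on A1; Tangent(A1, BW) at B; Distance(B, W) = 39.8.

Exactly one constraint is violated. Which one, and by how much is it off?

Distance(B, W) = 39.8 — off by 7.10.

M = (0.00, 0.00) ✓; M.y = 0.00, U.y = 0.00 ✓; |MU| = 21.80 ✓; ∠(NU, UM) = 90.00° ✓; |NU| = 12.70 ✓; bearing(N→B) − bearing(N→U) = 142.0° ✓; |NB| = 12.70 ✓; ∠(NB, BW) = 90.00° ✓; |BW| = 46.90 ✗.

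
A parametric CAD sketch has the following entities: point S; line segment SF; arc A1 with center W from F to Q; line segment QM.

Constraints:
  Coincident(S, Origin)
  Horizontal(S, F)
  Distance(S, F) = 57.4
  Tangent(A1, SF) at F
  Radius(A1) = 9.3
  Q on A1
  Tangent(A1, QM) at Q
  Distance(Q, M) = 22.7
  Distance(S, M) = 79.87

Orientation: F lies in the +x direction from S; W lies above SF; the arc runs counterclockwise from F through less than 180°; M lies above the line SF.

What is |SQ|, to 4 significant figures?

65.99

S is at the origin; SF is horizontal with |SF| = 57.4 and F on the +x side, so F = (57.40, 0.000). A1 meets SF tangentially, so WF is at right angles to SF, so W = F + (0, 9.3) = (57.40, 9.300). Since WQ ⟂ QM (tangency), |WM| = √(9.3² + 22.7²) = 24.53 regardless of where Q sits on A1. So M lies on both circle(S, 79.87) and circle(W, 24.53); the above-SF intersection is M = (75.61, 25.74). Q is the foot of the tangent from M: Q = (65.78, 5.274).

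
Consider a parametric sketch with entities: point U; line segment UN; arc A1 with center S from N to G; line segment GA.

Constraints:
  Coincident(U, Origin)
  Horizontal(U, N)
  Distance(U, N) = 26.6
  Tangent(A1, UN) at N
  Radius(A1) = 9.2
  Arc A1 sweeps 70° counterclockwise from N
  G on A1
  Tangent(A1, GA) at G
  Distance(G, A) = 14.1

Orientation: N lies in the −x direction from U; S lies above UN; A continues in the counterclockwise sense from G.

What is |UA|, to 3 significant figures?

23.3

U is at the origin; U and N share the same y with |UN| = 26.6 and N on the −x side, so N = (-26.6, 0.00). The tangent condition forces SN to be normal to UN, so S = N + (0, 9.2) = (-26.6, 9.20). On A1, N sits at bearing -90° from S; a 70° counterclockwise sweep puts G at bearing -20°, so G = S + 9.2·(cos -20°, sin -20°) = (-18.0, 6.05). Since A1 is tangent to GA there, SG ⟂ GA, so GA runs along (−sin -20°, cos -20°); with |GA| = 14.1, A = (-13.1, 19.3). Then |UA| = |A − U| = 23.3.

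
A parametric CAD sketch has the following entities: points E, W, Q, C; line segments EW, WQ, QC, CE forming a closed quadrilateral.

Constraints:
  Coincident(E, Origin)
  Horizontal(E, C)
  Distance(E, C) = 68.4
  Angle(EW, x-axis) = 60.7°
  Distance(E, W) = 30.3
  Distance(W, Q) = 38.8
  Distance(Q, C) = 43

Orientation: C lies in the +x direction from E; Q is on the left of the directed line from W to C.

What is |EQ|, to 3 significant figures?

64.8

Checks: |WQ| = 38.80 ✓; |QC| = 43.00 ✓.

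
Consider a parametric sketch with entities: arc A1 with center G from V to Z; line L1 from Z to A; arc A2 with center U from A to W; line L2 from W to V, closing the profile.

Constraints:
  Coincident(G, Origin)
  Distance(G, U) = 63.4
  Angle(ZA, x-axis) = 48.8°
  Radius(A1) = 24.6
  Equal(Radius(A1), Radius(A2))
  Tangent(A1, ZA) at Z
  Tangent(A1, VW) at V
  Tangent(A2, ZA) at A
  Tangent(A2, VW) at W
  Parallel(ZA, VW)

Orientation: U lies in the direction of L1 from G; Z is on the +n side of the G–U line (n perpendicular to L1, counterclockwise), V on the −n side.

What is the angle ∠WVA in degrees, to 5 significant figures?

37.812°

The slot axis is L1's direction at 48.8°, so u = (cos 48.8°, sin 48.8°) = (0.65869, 0.75241) and n = (−sin 48.8°, cos 48.8°) = (-0.75241, 0.65869). G is at the origin and U lies 63.4 along u from G, so U = 63.4·u = (41.761, 47.703). Tangency of A1 to both parallel lines with radius 24.6 puts Z and V at G ± 24.6·n: Z = (-18.509, 16.204), V = (18.509, -16.204). Equal radii place A and W the same way about U: A = U + 24.6·n = (23.252, 63.907), W = U − 24.6·n = (60.270, 31.499). Then cos ∠WVA = VW·VA / (|VW||VA|), giving 37.812°.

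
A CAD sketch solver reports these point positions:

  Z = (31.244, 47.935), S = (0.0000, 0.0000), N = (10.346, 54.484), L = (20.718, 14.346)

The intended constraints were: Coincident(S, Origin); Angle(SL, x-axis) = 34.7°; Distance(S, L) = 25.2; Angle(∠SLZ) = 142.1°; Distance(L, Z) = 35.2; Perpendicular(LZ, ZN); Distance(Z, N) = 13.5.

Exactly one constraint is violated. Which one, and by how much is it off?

Distance(Z, N) = 13.5 — off by 8.40.

S = (0.00, 0.00) ✓; SL at 34.70° ✓; |SL| = 25.20 ✓; ∠SLZ = 142.1° ✓; |LZ| = 35.20 ✓; ∠(LZ, ZN) = 90.00° ✓; |ZN| = 21.90 ✗.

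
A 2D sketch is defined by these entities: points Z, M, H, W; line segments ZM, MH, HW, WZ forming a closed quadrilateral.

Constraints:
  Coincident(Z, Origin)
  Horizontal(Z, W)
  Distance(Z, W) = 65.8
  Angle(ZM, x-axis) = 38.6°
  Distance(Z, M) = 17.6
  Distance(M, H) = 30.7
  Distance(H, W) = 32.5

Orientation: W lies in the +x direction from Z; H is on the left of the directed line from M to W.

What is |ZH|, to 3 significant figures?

47.8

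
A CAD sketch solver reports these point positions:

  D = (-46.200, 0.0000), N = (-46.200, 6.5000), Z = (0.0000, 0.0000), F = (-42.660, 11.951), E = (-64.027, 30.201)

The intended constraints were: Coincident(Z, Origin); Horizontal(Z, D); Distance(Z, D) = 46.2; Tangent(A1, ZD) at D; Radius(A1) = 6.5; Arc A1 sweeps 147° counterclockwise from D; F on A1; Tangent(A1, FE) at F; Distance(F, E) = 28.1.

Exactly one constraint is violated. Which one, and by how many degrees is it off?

Tangent(A1, FE) at F — off by 7.50°.

Z = (0.00, 0.00) ✓; Z.y = 0.00, D.y = 0.00 ✓; |ZD| = 46.20 ✓; ∠(ND, DZ) = 90.00° ✓; |ND| = 6.500 ✓; bearing(N→F) − bearing(N→D) = 147.0° ✓; |NF| = 6.500 ✓; ∠(NF, FE) = 97.50° ✗; |FE| = 28.10 ✓.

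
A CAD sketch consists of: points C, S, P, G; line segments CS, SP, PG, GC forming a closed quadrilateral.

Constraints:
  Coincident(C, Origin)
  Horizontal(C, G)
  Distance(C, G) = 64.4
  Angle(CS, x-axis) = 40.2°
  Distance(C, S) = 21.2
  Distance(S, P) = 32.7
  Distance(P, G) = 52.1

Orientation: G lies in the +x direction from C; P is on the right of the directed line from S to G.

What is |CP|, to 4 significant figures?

24.78

C is at the origin; CG is horizontal with |CG| = 64.4 and G in +x, so G = (64.4, 0). CS runs at 40.2° with |CS| = 21.2, so S = (16.19, 13.68). P is determined by |SP| = 32.7 and |PG| = 52.1 together: it lies at the intersection of circle(S, 32.7) and circle(G, 52.1). With |SG| = 50.11, the foot of the radical line on SG is 8.642 from S and the perpendicular offset is √(32.7² − 8.642²) = 31.54. Taking the right-of-SG solution: P = (15.89, -19.01).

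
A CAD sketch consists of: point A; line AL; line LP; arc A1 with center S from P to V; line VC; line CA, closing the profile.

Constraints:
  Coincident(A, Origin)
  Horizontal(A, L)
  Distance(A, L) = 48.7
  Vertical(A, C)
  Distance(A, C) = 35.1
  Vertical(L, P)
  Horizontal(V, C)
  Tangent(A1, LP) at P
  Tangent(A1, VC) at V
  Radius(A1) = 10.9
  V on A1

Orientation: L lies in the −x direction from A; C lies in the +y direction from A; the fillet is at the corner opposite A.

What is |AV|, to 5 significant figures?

51.583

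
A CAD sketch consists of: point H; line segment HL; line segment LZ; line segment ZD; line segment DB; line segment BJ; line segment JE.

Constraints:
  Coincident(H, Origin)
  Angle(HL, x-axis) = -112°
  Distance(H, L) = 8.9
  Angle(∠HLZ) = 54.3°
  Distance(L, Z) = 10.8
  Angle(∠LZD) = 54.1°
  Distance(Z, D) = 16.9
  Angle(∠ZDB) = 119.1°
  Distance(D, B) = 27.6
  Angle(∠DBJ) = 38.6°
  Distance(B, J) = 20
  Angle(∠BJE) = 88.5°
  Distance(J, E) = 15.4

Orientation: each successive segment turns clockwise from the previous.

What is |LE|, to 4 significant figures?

13.29

H is at the origin; HL runs at -112.0° with length 8.9, so L = (-3.334, -8.252). ∠HLZ = 54.3° gives LZ at 122.3° from the x-axis; with |LZ| = 10.8, Z = (-9.105, 0.8769). ∠LZD = 54.1° gives ZD at -3.600° from the x-axis; with |ZD| = 16.9, D = (7.762, -0.1843). ∠ZDB = 119.1° gives DB at -64.50° from the x-axis; with |DB| = 27.6, B = (19.64, -25.10). ∠DBJ = 38.6° gives BJ at 154.1° from the x-axis; with |BJ| = 20.0, J = (1.653, -16.36). ∠BJE = 88.5° gives JE at 62.60° from the x-axis; with |JE| = 15.4, E = (8.740, -2.687). Then |LE| = |E − L| = 13.29.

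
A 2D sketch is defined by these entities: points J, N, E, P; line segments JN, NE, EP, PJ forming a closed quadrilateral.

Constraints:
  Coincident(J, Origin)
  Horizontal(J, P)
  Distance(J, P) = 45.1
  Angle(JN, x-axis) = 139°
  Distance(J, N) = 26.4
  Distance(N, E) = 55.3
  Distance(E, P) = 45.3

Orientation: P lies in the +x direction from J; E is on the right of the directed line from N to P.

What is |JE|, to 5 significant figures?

30.767

J is at the origin; J and P share the same y with |JP| = 45.1 and P in +x, so P = (45.1, 0). JN runs at 139.0° with |JN| = 26.4, so N = (-19.924, 17.320). E is determined by |NE| = 55.3 and |EP| = 45.3 together: it lies at the intersection of circle(N, 55.3) and circle(P, 45.3). With |NP| = 67.291, the foot of the radical line on NP is 41.121 from N and the perpendicular offset is √(55.3² − 41.121²) = 36.975. Taking the right-of-NP solution: E = (10.294, -28.994).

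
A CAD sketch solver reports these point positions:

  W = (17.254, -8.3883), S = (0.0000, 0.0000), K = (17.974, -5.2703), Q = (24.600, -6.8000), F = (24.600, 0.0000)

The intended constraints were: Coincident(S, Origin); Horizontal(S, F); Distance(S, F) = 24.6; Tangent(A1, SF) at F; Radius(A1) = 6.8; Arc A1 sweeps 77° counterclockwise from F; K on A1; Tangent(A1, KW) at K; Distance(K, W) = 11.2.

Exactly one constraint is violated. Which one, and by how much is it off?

Distance(K, W) = 11.2 — off by 8.00.

S = (0.00, 0.00) ✓; S.y = 0.00, F.y = 0.00 ✓; |SF| = 24.60 ✓; ∠(QF, FS) = 90.00° ✓; |QF| = 6.800 ✓; bearing(Q→K) − bearing(Q→F) = 77.00° ✓; |QK| = 6.800 ✓; ∠(QK, KW) = 90.00° ✓; |KW| = 3.200 ✗.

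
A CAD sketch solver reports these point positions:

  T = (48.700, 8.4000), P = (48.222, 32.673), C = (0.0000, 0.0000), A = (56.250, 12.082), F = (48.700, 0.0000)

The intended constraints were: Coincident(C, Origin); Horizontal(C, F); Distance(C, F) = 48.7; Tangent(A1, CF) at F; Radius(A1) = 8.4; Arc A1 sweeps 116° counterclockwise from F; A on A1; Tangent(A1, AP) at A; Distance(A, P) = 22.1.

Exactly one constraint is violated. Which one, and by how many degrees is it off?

Tangent(A1, AP) at A — off by 4.70°.

C = (0.00, 0.00) ✓; C.y = 0.00, F.y = 0.00 ✓; |CF| = 48.70 ✓; ∠(TF, FC) = 90.00° ✓; |TF| = 8.400 ✓; bearing(T→A) − bearing(T→F) = 116.0° ✓; |TA| = 8.400 ✓; ∠(TA, AP) = 94.70° ✗; |AP| = 22.10 ✓.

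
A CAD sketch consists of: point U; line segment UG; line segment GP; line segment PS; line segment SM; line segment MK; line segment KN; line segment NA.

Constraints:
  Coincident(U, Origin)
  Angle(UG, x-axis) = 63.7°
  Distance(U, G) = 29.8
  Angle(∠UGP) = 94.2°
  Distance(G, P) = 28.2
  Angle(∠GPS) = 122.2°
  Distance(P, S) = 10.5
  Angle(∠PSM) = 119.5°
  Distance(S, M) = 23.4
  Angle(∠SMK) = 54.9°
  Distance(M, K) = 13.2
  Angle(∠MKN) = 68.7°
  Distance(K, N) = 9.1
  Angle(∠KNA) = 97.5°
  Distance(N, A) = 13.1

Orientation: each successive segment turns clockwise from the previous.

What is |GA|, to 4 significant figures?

41.28

U is at the origin; UG runs at 63.7° with length 29.8, so G = (13.20, 26.72). ∠UGP = 94.2° gives GP at -22.10° from the x-axis; with |GP| = 28.2, P = (39.33, 16.11). ∠GPS = 122.2° gives PS at -79.90° from the x-axis; with |PS| = 10.5, S = (41.17, 5.768). ∠PSM = 119.5° gives SM at -140.4° from the x-axis; with |SM| = 23.4, M = (23.14, -9.147). ∠SMK = 54.9° gives MK at 94.50° from the x-axis; with |MK| = 13.2, K = (22.11, 4.012). ∠MKN = 68.7° gives KN at -16.80° from the x-axis; with |KN| = 9.1, N = (30.82, 1.382). ∠KNA = 97.5° gives NA at -99.30° from the x-axis; with |NA| = 13.1, A = (28.70, -11.55). Then |GA| = |A − G| = 41.28.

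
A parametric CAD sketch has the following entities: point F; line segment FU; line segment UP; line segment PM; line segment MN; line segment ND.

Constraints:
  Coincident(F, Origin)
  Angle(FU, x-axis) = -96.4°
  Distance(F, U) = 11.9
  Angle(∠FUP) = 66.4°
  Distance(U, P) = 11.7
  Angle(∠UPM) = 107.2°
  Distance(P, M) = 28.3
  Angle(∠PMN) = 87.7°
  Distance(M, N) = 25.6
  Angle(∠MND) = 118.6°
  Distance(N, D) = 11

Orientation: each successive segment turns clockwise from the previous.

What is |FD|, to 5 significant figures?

22.501

F is at the origin; FU runs at -96.4° with length 11.9, so U = (-1.3265, -11.826). ∠FUP = 66.4° gives UP at 150.00° from the x-axis; with |UP| = 11.7, P = (-11.459, -5.9758). ∠UPM = 107.2° gives PM at 77.200° from the x-axis; with |PM| = 28.3, M = (-5.1892, 21.621). ∠PMN = 87.7° gives MN at -15.100° from the x-axis; with |MN| = 25.6, N = (19.527, 14.952). ∠MND = 118.6° gives ND at -76.500° from the x-axis; with |ND| = 11.0, D = (22.095, 4.2559). Then |FD| = |D − F| = 22.501.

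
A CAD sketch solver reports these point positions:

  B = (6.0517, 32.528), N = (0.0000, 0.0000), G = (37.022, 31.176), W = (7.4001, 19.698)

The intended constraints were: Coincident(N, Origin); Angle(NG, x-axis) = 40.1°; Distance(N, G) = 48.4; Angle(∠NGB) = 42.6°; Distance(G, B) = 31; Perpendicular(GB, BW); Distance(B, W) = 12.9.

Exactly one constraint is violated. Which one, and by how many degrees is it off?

Perpendicular(GB, BW) — off by 8.50°.

N = (0.00, 0.00) ✓; NG at 40.10° ✓; |NG| = 48.40 ✓; ∠NGB = 42.60° ✓; |GB| = 31.00 ✓; ∠(GB, BW) = 98.50° ✗; |BW| = 12.90 ✓.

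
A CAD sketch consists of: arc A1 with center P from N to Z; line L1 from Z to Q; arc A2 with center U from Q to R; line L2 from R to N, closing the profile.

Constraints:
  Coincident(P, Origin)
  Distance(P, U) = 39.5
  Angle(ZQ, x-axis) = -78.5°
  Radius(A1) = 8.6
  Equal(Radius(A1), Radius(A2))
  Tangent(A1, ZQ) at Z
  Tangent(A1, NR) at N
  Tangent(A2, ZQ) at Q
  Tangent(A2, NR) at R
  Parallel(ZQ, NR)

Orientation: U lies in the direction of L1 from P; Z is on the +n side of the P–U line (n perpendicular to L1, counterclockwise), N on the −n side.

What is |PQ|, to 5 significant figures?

40.425

The slot axis is L1's direction at -78.5°, so u = (cos -78.5°, sin -78.5°) = (0.19937, -0.97992) and n = (−sin -78.5°, cos -78.5°) = (0.97992, 0.19937). P is at the origin and U lies 39.5 along u from P, so U = 39.5·u = (7.8750, -38.707). Tangency of A1 to both parallel lines with radius 8.6 puts Z and N at P ± 8.6·n: Z = (8.4274, 1.7146), N = (-8.4274, -1.7146). Equal radii place Q and R the same way about U: Q = U + 8.6·n = (16.302, -36.992), R = U − 8.6·n = (-0.55232, -40.422). Then |PQ| = |Q − P| = 40.425.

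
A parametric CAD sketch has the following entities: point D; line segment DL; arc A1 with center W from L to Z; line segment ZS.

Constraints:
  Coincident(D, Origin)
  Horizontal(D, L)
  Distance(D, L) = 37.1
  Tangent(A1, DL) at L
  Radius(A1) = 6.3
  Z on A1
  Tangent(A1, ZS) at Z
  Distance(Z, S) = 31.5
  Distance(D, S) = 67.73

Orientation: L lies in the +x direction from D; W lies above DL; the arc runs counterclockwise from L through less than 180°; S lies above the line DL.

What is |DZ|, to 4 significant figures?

41.89

Checks: |WZ| = 6.300 ✓; ∠(WZ, ZS) = 90.00° ✓; |ZS| = 31.50 ✓; |DS| = 67.73 ✓.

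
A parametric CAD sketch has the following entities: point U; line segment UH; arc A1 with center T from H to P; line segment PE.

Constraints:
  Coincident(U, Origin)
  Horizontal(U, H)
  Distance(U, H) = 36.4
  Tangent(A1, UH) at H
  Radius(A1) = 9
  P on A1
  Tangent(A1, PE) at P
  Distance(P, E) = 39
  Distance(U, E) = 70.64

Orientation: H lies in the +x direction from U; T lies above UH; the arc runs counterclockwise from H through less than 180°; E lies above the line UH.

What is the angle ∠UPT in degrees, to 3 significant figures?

23.0°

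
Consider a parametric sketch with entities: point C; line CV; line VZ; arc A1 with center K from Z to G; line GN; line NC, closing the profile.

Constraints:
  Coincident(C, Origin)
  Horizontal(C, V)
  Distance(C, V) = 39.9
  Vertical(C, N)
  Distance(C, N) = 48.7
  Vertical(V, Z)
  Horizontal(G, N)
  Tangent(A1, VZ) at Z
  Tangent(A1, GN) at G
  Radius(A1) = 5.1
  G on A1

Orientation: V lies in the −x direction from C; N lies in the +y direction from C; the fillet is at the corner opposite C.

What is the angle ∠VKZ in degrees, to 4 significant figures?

83.33°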